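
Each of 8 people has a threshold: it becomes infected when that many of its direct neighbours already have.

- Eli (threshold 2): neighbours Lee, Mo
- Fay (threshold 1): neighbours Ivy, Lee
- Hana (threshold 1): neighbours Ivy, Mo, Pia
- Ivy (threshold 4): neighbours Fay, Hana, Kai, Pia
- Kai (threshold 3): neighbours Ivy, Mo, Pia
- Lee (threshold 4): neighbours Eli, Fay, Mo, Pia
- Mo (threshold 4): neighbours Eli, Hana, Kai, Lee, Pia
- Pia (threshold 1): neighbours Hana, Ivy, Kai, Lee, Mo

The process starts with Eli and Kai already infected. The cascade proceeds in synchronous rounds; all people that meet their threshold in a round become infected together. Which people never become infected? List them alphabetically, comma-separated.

Fay, Ivy, Lee

Round 1 — Eli, Kai become infected (initial).
Round 2 — checking thresholds:
  Ivy: 1 of 4 neighbours < 4, below threshold.
  Lee: 1 of 4 neighbours < 4, below threshold.
  Mo: 2 of 5 neighbours < 4, below threshold.
  Pia: 1 of 5 neighbours ≥ 1, becomes infected.
Round 3 — checking thresholds:
  Hana: 1 of 3 neighbours ≥ 1, becomes infected.
  Ivy: 2 of 4 neighbours < 4, below threshold.
  Lee: 2 of 4 neighbours < 4, below threshold.
  Mo: 3 of 5 neighbours < 4, below threshold.
Round 4 — checking thresholds:
  Ivy: 3 of 4 neighbours < 4, below threshold.
  Lee: 2 of 4 neighbours < 4, below threshold.
  Mo: 4 of 5 neighbours ≥ 4, becomes infected.
Round 5 — no new infections; cascade stops.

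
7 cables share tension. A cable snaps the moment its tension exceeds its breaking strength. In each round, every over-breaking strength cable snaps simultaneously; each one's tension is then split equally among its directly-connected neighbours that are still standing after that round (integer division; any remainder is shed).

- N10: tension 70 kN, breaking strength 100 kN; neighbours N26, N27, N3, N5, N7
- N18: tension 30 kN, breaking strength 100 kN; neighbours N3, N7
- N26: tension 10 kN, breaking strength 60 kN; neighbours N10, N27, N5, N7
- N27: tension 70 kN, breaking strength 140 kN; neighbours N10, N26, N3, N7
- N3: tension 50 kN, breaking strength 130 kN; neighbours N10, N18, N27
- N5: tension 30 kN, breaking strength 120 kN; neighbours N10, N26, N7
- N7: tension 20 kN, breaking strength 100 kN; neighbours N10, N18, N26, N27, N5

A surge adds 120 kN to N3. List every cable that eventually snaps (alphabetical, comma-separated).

N10, N18, N26, N27, N3, N5, N7

Round 1 — N3 at 170 > 130. N3 snaps.
  N3 sheds 170 kN to N10, N18, N27: 56 each (2 lost).
    N10: 70+56 = 126 > 100
    N18: 30+56 = 86 ≤ 100
    N27: 70+56 = 126 ≤ 140
Round 2 — N10 snaps.
  N10 sheds 126 kN to N26, N27, N5, N7: 31 each (2 lost).
    N26: 10+31 = 41 ≤ 60
    N27: 126+31 = 157 > 140
    N5: 30+31 = 61 ≤ 120
    N7: 20+31 = 51 ≤ 100
Round 3 — N27 snaps.
  N27 sheds 157 kN to N26, N7: 78 each (1 lost).
    N26: 41+78 = 119 > 60
    N7: 51+78 = 129 > 100
Round 4 — N26, N7 snap.
  N26 sheds 119 kN to N5: 119 each.
    N5: 61+119 = 180 > 120
  N7 sheds 129 kN to N18, N5: 64 each (1 lost).
    N18: 86+64 = 150 > 100
    N5: 180+64 = 244 > 120
Round 5 — N18, N5 snap.
  N18 sheds 150 kN: no online neighbours, lost.
  N5 sheds 244 kN: no online neighbours, lost.
No further breaks.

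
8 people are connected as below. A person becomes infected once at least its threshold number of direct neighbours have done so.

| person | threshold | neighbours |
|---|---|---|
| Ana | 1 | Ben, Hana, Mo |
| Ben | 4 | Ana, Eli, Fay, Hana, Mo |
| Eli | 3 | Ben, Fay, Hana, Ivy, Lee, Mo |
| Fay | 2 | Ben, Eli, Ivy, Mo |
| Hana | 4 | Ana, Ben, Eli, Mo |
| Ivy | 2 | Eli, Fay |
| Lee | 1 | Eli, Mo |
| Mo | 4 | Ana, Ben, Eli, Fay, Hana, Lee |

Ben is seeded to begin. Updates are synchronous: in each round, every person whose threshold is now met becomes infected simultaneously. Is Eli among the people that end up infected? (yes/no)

no

Round 1 — Ben becomes infected (initial).
Round 2 — checking thresholds:
  Ana: 1 of 3 neighbours ≥ 1, becomes infected.
  Eli: 1 of 6 neighbours < 3, below threshold.
  Fay: 1 of 4 neighbours < 2, below threshold.
  Hana: 1 of 4 neighbours < 4, below threshold.
  Mo: 1 of 6 neighbours < 4, below threshold.
Round 3 — no new infections; cascade stops.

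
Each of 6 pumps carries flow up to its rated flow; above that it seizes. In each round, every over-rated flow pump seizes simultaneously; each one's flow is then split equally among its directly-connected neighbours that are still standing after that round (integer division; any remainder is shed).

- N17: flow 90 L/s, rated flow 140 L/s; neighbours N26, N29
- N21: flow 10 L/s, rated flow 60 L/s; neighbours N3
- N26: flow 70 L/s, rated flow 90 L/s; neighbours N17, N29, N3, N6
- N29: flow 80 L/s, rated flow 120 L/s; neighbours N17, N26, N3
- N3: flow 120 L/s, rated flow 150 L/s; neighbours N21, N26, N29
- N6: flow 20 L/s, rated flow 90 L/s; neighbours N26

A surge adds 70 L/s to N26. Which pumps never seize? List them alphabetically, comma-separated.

Round 1 — N26 at 140 > 90. N26 seizes.
  N26 sheds 140 L/s to N17, N29, N3, N6: 35 each.
    N17: 90+35 = 125 ≤ 140
    N29: 80+35 = 115 ≤ 120
    N3: 120+35 = 155 > 150
    N6: 20+35 = 55 ≤ 90
Round 2 — N3 seizes.
  N3 sheds 155 L/s to N21, N29: 77 each (1 lost).
    N21: 10+77 = 87 > 60
    N29: 115+77 = 192 > 120
Round 3 — N21, N29 seize.
  N21 sheds 87 L/s: no online neighbours, lost.
  N29 sheds 192 L/s to N17: 192 each.
    N17: 125+192 = 317 > 140
Round 4 — N17 seizes.
  N17 sheds 317 L/s: no online neighbours, lost.
No further seizures.

N6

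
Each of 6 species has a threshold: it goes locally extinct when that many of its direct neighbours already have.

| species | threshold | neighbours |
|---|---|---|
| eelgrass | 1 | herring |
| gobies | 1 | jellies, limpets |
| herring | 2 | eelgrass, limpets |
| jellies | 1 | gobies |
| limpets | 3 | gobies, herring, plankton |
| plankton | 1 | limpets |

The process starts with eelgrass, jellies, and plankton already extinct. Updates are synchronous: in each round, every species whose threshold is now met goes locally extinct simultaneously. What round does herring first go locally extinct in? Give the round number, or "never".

never

Round 1 — eelgrass, jellies, plankton go locally extinct (initial).
Round 2 — checking thresholds:
  gobies: 1 of 2 neighbours ≥ 1, goes locally extinct.
  herring: 1 of 2 neighbours < 2, not yet.
  limpets: 1 of 3 neighbours < 3, not yet.
Round 3 — no new extinctions; cascade stops.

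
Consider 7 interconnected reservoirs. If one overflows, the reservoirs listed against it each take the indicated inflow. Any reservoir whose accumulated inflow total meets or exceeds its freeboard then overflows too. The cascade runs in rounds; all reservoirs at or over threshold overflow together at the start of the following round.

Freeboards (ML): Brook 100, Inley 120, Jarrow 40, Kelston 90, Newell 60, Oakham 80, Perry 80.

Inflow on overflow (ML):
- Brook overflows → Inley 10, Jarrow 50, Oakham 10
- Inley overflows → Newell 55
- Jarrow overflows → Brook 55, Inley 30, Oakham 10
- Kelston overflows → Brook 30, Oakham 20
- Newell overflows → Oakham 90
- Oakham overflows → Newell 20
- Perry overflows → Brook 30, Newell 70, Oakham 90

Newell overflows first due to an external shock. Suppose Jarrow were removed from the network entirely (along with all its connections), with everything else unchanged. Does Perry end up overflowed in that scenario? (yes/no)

With Jarrow removed:
Round 1 — Newell overflows (initial).
  Oakham: +90 → 90 ≥ 80
Round 2 — Oakham overflows.
No further overflows.

no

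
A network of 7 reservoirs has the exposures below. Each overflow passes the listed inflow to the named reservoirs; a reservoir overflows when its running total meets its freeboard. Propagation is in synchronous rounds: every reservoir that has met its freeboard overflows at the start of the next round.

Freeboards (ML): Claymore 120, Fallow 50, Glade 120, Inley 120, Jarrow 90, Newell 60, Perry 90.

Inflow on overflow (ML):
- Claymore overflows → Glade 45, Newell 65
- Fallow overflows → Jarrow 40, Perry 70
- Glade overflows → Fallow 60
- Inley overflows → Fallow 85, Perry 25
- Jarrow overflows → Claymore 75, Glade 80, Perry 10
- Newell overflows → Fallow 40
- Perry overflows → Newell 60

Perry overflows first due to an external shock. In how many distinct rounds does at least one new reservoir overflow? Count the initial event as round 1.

Round 1 — Perry overflows (initial).
  Newell: +60 → 60 ≥ 60
Round 2 — Newell overflows.
  Fallow: +40 → 40 < 50
No further overflows.

2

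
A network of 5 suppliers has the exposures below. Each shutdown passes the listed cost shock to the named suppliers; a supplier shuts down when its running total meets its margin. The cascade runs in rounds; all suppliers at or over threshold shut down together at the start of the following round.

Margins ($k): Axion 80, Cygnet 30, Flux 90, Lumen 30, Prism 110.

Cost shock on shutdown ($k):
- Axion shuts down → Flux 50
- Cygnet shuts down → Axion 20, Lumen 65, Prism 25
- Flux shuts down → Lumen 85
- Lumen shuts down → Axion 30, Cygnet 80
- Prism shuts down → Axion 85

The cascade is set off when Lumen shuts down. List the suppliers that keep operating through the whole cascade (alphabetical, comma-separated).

Axion, Flux, Prism

Round 1 — Lumen shuts down (initial).
  Axion: +30 → 30 < 80
  Cygnet: +80 → 80 ≥ 30
Round 2 — Cygnet shuts down.
  Axion: +20 → 50 < 80
  Prism: +25 → 25 < 110
No further shutdowns.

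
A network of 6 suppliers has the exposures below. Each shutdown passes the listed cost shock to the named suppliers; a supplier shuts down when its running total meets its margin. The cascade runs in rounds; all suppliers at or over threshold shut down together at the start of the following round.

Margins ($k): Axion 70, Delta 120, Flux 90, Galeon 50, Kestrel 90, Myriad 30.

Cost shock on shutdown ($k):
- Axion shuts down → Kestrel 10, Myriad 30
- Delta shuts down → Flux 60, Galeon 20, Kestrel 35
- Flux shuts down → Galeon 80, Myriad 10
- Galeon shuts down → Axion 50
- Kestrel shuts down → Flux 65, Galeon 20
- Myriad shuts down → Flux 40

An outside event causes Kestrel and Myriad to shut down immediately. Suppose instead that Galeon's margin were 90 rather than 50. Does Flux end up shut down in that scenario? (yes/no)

yes

With Galeon's margin at 90:
Round 1 — Kestrel, Myriad shut down (initial).
  Flux: +65+40 → 105 ≥ 90
  Galeon: +20 → 20 < 90
Round 2 — Flux shuts down.
  Galeon: +80 → 100 ≥ 90
Round 3 — Galeon shuts down.
  Axion: +50 → 50 < 70
No further shutdowns.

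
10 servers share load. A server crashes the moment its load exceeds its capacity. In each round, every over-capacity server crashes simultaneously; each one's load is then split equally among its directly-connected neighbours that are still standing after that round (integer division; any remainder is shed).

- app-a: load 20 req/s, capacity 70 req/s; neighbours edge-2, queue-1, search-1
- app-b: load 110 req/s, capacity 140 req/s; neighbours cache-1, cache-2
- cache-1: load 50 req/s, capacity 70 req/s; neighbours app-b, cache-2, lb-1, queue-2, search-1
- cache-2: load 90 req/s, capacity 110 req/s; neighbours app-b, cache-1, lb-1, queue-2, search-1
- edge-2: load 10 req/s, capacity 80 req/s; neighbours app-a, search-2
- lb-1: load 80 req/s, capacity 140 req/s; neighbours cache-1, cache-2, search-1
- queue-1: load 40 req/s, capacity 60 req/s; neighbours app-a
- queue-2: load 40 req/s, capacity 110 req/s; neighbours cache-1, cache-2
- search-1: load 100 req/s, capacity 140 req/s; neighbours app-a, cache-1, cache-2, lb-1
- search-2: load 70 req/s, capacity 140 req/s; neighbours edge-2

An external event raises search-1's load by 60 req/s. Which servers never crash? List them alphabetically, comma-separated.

app-a, edge-2, queue-1, search-2

Round 1 — search-1 at 160 > 140. search-1 crashes.
  search-1 sheds 160 req/s to app-a, cache-1, cache-2, lb-1: 40 each.
    app-a: 20+40 = 60 ≤ 70
    cache-1: 50+40 = 90 > 70
    cache-2: 90+40 = 130 > 110
    lb-1: 80+40 = 120 ≤ 140
Round 2 — cache-1, cache-2 crash.
  cache-1 sheds 90 req/s to app-b, lb-1, queue-2: 30 each.
    app-b: 110+30 = 140 ≤ 140
    lb-1: 120+30 = 150 > 140
    queue-2: 40+30 = 70 ≤ 110
  cache-2 sheds 130 req/s to app-b, lb-1, queue-2: 43 each (1 lost).
    app-b: 140+43 = 183 > 140
    lb-1: 150+43 = 193 > 140
    queue-2: 70+43 = 113 > 110
Round 3 — app-b, lb-1, queue-2 crash.
  app-b sheds 183 req/s: no online neighbours, lost.
  lb-1 sheds 193 req/s: no online neighbours, lost.
  queue-2 sheds 113 req/s: no online neighbours, lost.
No further crashes.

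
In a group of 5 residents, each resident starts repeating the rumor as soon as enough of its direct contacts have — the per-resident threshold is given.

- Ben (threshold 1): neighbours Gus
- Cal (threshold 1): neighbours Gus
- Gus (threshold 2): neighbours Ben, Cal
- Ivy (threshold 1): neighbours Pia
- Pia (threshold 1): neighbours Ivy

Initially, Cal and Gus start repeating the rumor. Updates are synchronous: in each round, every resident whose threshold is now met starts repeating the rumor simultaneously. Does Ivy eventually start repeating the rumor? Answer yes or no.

no

Round 1 — Cal, Gus start repeating the rumor (initial).
Round 2 — checking thresholds:
  Ben: 1 of 1 neighbours ≥ 1, starts repeating the rumor.
Round 3 — no new spreads; cascade stops.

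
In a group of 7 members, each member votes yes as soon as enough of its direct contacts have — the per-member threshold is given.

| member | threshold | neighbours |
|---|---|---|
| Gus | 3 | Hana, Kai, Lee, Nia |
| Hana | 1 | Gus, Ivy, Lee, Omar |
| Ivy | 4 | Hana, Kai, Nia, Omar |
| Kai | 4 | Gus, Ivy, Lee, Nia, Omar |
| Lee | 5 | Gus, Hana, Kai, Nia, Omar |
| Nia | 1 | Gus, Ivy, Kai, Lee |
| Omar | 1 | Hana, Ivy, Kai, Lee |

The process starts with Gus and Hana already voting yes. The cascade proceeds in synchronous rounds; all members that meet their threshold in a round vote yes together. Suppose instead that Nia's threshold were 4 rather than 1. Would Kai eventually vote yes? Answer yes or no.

no

With Nia's threshold at 4:
Round 1 — Gus, Hana vote yes (initial).
Round 2 — checking thresholds:
  Ivy: 1 of 4 neighbours < 4, not yet.
  Kai: 1 of 5 neighbours < 4, not yet.
  Lee: 2 of 5 neighbours < 5, not yet.
  Nia: 1 of 4 neighbours < 4, not yet.
  Omar: 1 of 4 neighbours ≥ 1, votes yes.
Round 3 — no new yes votes; cascade stops.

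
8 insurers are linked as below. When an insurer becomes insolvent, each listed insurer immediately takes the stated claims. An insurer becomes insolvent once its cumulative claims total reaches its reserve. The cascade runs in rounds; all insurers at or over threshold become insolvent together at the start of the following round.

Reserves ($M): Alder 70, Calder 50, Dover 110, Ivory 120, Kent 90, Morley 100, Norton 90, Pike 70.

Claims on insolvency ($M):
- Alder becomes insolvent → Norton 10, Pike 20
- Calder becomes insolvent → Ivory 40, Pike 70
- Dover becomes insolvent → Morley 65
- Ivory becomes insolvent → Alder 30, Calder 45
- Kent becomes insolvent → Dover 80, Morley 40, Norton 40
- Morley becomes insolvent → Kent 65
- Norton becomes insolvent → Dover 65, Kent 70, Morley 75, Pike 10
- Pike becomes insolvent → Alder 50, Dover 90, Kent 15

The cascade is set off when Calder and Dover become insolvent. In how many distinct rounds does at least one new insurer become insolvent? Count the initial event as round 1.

2

Round 1 — Calder, Dover become insolvent (initial).
  Ivory: +40 → 40 < 120
  Morley: +65 → 65 < 100
  Pike: +70 → 70 ≥ 70
Round 2 — Pike becomes insolvent.
  Alder: +50 → 50 < 70
  Kent: +15 → 15 < 90
No further insolvencies.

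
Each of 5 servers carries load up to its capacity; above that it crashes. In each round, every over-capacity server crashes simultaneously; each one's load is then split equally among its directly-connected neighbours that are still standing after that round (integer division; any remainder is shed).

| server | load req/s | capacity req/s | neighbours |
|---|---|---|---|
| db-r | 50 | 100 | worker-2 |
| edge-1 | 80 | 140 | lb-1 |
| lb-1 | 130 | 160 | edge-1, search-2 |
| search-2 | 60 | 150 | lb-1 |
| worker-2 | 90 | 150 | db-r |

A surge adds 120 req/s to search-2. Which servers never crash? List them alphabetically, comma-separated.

db-r, worker-2

Round 1 — search-2 at 180 > 150. search-2 crashes.
  search-2 sheds 180 req/s to lb-1: 180 each.
    lb-1: 130+180 = 310 > 160
Round 2 — lb-1 crashes.
  lb-1 sheds 310 req/s to edge-1: 310 each.
    edge-1: 80+310 = 390 > 140
Round 3 — edge-1 crashes.
  edge-1 sheds 390 req/s: no online neighbours, lost.
No further crashes.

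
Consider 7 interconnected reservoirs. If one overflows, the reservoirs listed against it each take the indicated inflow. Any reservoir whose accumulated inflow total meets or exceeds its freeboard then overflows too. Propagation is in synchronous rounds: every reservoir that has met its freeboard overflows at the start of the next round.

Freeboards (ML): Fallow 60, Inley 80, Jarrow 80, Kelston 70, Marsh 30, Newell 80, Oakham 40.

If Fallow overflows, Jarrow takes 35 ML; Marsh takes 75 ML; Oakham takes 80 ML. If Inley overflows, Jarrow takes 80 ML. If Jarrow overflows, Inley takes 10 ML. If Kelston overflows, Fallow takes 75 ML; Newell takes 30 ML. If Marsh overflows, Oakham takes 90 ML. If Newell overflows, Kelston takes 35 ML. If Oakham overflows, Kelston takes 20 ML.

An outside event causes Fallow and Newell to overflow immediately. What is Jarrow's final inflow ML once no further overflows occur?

35

Round 1 — Fallow, Newell overflow (initial).
  Jarrow: +35 → 35 < 80
  Kelston: +35 → 35 < 70
  Marsh: +75 → 75 ≥ 30
  Oakham: +80 → 80 ≥ 40
Round 2 — Marsh, Oakham overflow.
  Kelston: +20 → 55 < 70
No further overflows.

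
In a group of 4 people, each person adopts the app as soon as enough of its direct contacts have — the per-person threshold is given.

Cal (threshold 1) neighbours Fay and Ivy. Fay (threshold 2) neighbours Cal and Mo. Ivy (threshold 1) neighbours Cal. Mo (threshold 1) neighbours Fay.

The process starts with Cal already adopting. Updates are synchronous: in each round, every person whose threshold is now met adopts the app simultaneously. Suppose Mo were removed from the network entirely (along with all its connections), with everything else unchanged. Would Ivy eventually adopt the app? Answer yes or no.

yes

With Mo removed:
Round 1 — Cal adopts the app (initial).
Round 2 — checking thresholds:
  Fay: 1 of 1 neighbours < 2, holds.
  Ivy: 1 of 1 neighbours ≥ 1, adopts the app.
Round 3 — no new adoptions; cascade stops.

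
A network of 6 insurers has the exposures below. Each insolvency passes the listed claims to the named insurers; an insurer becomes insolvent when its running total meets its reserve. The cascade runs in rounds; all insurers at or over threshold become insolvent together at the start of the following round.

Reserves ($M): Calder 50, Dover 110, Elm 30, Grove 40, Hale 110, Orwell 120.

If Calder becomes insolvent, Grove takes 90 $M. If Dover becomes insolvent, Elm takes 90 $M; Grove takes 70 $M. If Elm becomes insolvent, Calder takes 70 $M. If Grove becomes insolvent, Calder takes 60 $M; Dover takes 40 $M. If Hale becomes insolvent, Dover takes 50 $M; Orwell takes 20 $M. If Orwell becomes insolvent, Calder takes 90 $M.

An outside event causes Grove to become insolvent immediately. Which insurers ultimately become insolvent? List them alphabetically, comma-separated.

Calder, Grove

Round 1 — Grove becomes insolvent (initial).
  Calder: +60 → 60 ≥ 50
  Dover: +40 → 40 < 110
Round 2 — Calder becomes insolvent.
No further insolvencies.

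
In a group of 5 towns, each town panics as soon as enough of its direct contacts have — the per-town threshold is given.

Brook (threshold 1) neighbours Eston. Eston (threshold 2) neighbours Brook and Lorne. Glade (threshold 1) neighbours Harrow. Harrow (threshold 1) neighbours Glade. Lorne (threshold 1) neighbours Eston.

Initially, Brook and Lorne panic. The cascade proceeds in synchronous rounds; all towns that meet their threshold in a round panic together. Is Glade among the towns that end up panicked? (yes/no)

no

Round 1 — Brook, Lorne panic (initial).
Round 2 — checking thresholds:
  Eston: 2 of 2 neighbours ≥ 2, panics.
Round 3 — no new panics; cascade stops.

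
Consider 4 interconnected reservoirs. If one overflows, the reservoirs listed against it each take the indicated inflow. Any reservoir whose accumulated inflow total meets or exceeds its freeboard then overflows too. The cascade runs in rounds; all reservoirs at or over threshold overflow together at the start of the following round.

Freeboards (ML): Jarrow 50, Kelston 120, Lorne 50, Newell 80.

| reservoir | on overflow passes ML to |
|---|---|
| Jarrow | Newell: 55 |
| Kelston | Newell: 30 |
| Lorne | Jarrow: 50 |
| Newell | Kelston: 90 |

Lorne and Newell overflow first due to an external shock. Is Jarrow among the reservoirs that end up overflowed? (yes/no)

Round 1 — Lorne, Newell overflow (initial).
  Jarrow: +50 → 50 ≥ 50
  Kelston: +90 → 90 < 120
Round 2 — Jarrow overflows.
No further overflows.

yes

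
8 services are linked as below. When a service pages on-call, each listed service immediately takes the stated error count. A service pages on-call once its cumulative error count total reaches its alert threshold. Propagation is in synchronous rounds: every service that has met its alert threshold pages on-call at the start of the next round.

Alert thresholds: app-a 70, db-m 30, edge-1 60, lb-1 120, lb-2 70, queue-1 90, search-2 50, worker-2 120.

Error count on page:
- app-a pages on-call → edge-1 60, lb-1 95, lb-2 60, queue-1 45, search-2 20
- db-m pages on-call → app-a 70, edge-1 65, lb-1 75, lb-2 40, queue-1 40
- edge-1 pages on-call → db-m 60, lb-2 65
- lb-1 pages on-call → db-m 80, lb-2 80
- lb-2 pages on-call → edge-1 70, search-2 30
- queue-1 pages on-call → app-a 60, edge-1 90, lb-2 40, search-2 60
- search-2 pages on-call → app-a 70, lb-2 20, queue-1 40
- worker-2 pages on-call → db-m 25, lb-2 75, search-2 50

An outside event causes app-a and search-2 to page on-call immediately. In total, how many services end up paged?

Round 1 — app-a, search-2 page on-call (initial).
  edge-1: +60 → 60 ≥ 60
  lb-1: +95 → 95 < 120
  lb-2: +60+20 → 80 ≥ 70
  queue-1: +45+40 → 85 < 90
Round 2 — edge-1, lb-2 page on-call.
  db-m: +60 → 60 ≥ 30
Round 3 — db-m pages on-call.
  lb-1: +75 → 170 ≥ 120
  queue-1: +40 → 125 ≥ 90
Round 4 — lb-1, queue-1 page on-call.
No further pages.

7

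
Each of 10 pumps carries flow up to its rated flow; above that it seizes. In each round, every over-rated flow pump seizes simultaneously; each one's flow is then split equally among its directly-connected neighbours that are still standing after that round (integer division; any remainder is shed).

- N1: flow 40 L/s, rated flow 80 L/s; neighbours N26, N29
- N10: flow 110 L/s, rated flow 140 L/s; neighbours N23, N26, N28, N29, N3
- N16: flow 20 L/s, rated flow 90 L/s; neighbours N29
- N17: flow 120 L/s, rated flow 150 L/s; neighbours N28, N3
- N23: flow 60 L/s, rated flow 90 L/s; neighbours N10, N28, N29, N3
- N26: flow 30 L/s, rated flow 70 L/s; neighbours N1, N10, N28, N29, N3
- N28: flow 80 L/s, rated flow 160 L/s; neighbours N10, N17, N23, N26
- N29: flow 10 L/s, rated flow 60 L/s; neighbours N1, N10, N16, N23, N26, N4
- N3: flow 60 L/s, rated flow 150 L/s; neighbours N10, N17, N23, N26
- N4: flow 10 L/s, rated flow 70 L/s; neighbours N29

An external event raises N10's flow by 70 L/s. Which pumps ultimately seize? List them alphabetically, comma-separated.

Round 1 — N10 at 180 > 140. N10 seizes.
  N10 sheds 180 L/s to N23, N26, N28, N29, N3: 36 each.
    N23: 60+36 = 96 > 90
    N26: 30+36 = 66 ≤ 70
    N28: 80+36 = 116 ≤ 160
    N29: 10+36 = 46 ≤ 60
    N3: 60+36 = 96 ≤ 150
Round 2 — N23 seizes.
  N23 sheds 96 L/s to N28, N29, N3: 32 each.
    N28: 116+32 = 148 ≤ 160
    N29: 46+32 = 78 > 60
    N3: 96+32 = 128 ≤ 150
Round 3 — N29 seizes.
  N29 sheds 78 L/s to N1, N16, N26, N4: 19 each (2 lost).
    N1: 40+19 = 59 ≤ 80
    N16: 20+19 = 39 ≤ 90
    N26: 66+19 = 85 > 70
    N4: 10+19 = 29 ≤ 70
Round 4 — N26 seizes.
  N26 sheds 85 L/s to N1, N28, N3: 28 each (1 lost).
    N1: 59+28 = 87 > 80
    N28: 148+28 = 176 > 160
    N3: 128+28 = 156 > 150
Round 5 — N1, N28, N3 seize.
  N1 sheds 87 L/s: no online neighbours, lost.
  N28 sheds 176 L/s to N17: 176 each.
    N17: 120+176 = 296 > 150
  N3 sheds 156 L/s to N17: 156 each.
    N17: 296+156 = 452 > 150
Round 6 — N17 seizes.
  N17 sheds 452 L/s: no online neighbours, lost.
No further seizures.

N1, N10, N17, N23, N26, N28, N29, N3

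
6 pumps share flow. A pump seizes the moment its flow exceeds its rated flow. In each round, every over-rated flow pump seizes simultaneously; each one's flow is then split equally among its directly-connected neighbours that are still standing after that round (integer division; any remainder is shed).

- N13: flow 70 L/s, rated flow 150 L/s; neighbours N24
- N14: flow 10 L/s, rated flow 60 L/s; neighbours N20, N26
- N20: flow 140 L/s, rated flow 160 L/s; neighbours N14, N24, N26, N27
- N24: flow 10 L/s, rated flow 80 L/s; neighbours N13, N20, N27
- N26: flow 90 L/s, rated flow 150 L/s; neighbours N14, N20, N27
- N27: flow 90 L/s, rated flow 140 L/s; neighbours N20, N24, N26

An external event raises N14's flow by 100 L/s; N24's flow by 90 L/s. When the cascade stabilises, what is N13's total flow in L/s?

Round 1 — N14 at 110 > 60; N24 at 100 > 80. N14, N24 seize.
  N14 sheds 110 L/s to N20, N26: 55 each.
    N20: 140+55 = 195 > 160
    N26: 90+55 = 145 ≤ 150
  N24 sheds 100 L/s to N13, N20, N27: 33 each (1 lost).
    N13: 70+33 = 103 ≤ 150
    N20: 195+33 = 228 > 160
    N27: 90+33 = 123 ≤ 140
Round 2 — N20 seizes.
  N20 sheds 228 L/s to N26, N27: 114 each.
    N26: 145+114 = 259 > 150
    N27: 123+114 = 237 > 140
Round 3 — N26, N27 seize.
  N26 sheds 259 L/s: no online neighbours, lost.
  N27 sheds 237 L/s: no online neighbours, lost.
No further seizures.

103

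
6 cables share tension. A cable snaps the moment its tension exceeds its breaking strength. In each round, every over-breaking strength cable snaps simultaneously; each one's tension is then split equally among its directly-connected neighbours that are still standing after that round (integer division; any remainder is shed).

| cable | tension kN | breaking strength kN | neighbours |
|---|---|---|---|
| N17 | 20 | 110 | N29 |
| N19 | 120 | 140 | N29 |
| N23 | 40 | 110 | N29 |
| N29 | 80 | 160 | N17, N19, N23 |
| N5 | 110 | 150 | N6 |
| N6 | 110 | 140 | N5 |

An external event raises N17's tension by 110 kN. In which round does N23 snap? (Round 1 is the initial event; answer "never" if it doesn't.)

3

Round 1 — N17 at 130 > 110. N17 snaps.
  N17 sheds 130 kN to N29: 130 each.
    N29: 80+130 = 210 > 160
Round 2 — N29 snaps.
  N29 sheds 210 kN to N19, N23: 105 each.
    N19: 120+105 = 225 > 140
    N23: 40+105 = 145 > 110
Round 3 — N19, N23 snap.
  N19 sheds 225 kN: no online neighbours, lost.
  N23 sheds 145 kN: no online neighbours, lost.
No further breaks.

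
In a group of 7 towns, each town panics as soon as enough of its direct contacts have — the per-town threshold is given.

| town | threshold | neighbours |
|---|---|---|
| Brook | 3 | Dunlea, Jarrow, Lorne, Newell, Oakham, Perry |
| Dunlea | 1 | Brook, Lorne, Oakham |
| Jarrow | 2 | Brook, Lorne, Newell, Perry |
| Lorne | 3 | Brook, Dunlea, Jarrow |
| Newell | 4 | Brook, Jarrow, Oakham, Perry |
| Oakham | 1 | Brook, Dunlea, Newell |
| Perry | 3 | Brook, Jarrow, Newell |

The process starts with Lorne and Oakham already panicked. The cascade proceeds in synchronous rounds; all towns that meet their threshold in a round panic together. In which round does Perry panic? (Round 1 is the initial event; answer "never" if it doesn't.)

Round 1 — Lorne, Oakham panic (initial).
Round 2 — checking thresholds:
  Brook: 2 of 6 neighbours < 3, holds.
  Dunlea: 2 of 3 neighbours ≥ 1, panics.
  Jarrow: 1 of 4 neighbours < 2, holds.
  Newell: 1 of 4 neighbours < 4, holds.
Round 3 — checking thresholds:
  Brook: 3 of 6 neighbours ≥ 3, panics.
  Jarrow: 1 of 4 neighbours < 2, holds.
  Newell: 1 of 4 neighbours < 4, holds.
Round 4 — checking thresholds:
  Jarrow: 2 of 4 neighbours ≥ 2, panics.
  Newell: 2 of 4 neighbours < 4, holds.
  Perry: 1 of 3 neighbours < 3, holds.
Round 5 — no new panics; cascade stops.

never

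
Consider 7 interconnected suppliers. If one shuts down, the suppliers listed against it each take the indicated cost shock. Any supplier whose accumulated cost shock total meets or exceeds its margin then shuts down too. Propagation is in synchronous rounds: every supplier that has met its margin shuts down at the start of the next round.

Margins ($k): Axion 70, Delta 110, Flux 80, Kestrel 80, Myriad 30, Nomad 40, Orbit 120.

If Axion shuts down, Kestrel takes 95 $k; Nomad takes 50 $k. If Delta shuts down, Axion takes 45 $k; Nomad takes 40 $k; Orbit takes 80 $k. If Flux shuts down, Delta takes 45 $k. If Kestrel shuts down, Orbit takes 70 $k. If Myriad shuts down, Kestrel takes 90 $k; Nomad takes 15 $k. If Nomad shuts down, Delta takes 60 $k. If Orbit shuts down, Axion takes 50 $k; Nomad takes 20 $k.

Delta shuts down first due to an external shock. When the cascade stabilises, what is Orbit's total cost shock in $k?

Round 1 — Delta shuts down (initial).
  Axion: +45 → 45 < 70
  Nomad: +40 → 40 ≥ 40
  Orbit: +80 → 80 < 120
Round 2 — Nomad shuts down.
No further shutdowns.

80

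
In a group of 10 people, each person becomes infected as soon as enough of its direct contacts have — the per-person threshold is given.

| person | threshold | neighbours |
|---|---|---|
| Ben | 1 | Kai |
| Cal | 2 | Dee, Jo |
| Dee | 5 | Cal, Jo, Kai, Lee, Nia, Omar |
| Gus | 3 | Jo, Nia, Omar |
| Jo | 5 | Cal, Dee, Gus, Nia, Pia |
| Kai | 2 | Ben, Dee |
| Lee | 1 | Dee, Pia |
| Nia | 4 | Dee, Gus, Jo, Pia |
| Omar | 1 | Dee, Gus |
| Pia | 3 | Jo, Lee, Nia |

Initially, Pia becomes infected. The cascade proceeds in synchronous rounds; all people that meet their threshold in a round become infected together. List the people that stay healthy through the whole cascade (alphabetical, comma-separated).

Ben, Cal, Dee, Gus, Jo, Kai, Nia, Omar

Round 1 — Pia becomes infected (initial).
Round 2 — checking thresholds:
  Jo: 1 of 5 neighbours < 5, below threshold.
  Lee: 1 of 2 neighbours ≥ 1, becomes infected.
  Nia: 1 of 4 neighbours < 4, below threshold.
Round 3 — no new infections; cascade stops.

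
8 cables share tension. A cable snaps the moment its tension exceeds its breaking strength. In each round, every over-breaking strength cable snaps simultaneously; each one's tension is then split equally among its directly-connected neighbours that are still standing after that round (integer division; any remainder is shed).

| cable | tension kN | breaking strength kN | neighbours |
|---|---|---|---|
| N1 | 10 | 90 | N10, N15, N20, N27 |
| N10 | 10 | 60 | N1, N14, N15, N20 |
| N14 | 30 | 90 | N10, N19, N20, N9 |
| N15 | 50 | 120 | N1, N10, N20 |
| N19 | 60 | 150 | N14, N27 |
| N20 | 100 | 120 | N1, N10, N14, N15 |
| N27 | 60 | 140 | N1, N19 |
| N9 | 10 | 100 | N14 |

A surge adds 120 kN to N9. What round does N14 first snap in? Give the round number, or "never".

2

Round 1 — N9 at 130 > 100. N9 snaps.
  N9 sheds 130 kN to N14: 130 each.
    N14: 30+130 = 160 > 90
Round 2 — N14 snaps.
  N14 sheds 160 kN to N10, N19, N20: 53 each (1 lost).
    N10: 10+53 = 63 > 60
    N19: 60+53 = 113 ≤ 150
    N20: 100+53 = 153 > 120
Round 3 — N10, N20 snap.
  N10 sheds 63 kN to N1, N15: 31 each (1 lost).
    N1: 10+31 = 41 ≤ 90
    N15: 50+31 = 81 ≤ 120
  N20 sheds 153 kN to N1, N15: 76 each (1 lost).
    N1: 41+76 = 117 > 90
    N15: 81+76 = 157 > 120
Round 4 — N1, N15 snap.
  N1 sheds 117 kN to N27: 117 each.
    N27: 60+117 = 177 > 140
  N15 sheds 157 kN: no online neighbours, lost.
Round 5 — N27 snaps.
  N27 sheds 177 kN to N19: 177 each.
    N19: 113+177 = 290 > 150
Round 6 — N19 snaps.
  N19 sheds 290 kN: no online neighbours, lost.
No further breaks.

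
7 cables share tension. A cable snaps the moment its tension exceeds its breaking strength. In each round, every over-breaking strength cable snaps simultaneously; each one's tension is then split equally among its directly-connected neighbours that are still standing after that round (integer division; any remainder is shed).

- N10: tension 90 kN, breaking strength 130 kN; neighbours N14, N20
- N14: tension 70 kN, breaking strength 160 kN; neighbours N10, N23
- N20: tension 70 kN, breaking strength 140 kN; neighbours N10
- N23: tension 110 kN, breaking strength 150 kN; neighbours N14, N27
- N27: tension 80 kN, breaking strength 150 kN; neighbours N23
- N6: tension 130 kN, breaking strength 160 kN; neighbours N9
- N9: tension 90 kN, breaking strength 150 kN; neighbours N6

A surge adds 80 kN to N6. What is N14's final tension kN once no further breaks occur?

Round 1 — N6 at 210 > 160. N6 snaps.
  N6 sheds 210 kN to N9: 210 each.
    N9: 90+210 = 300 > 150
Round 2 — N9 snaps.
  N9 sheds 300 kN: no online neighbours, lost.
No further breaks.

70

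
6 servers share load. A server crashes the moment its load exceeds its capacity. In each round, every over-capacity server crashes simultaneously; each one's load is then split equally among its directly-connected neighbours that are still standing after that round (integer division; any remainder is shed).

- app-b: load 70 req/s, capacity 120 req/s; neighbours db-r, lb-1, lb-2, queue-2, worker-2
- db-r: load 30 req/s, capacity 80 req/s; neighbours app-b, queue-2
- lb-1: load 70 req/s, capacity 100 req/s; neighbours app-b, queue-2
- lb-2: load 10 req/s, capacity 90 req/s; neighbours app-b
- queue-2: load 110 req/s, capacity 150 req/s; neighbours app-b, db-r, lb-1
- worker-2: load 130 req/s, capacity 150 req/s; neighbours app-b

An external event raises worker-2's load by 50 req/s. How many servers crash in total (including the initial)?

Round 1 — worker-2 at 180 > 150. worker-2 crashes.
  worker-2 sheds 180 req/s to app-b: 180 each.
    app-b: 70+180 = 250 > 120
Round 2 — app-b crashes.
  app-b sheds 250 req/s to db-r, lb-1, lb-2, queue-2: 62 each (2 lost).
    db-r: 30+62 = 92 > 80
    lb-1: 70+62 = 132 > 100
    lb-2: 10+62 = 72 ≤ 90
    queue-2: 110+62 = 172 > 150
Round 3 — db-r, lb-1, queue-2 crash.
  db-r sheds 92 req/s: no online neighbours, lost.
  lb-1 sheds 132 req/s: no online neighbours, lost.
  queue-2 sheds 172 req/s: no online neighbours, lost.
No further crashes.

5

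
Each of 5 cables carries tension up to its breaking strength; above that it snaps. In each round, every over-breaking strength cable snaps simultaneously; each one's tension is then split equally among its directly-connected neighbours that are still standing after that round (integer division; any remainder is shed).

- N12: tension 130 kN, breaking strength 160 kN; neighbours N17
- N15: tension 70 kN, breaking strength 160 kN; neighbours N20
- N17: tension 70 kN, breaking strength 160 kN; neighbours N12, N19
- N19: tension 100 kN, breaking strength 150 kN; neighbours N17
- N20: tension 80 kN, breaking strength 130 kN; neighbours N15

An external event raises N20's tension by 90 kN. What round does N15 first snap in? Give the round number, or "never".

Round 1 — N20 at 170 > 130. N20 snaps.
  N20 sheds 170 kN to N15: 170 each.
    N15: 70+170 = 240 > 160
Round 2 — N15 snaps.
  N15 sheds 240 kN: no online neighbours, lost.
No further breaks.

2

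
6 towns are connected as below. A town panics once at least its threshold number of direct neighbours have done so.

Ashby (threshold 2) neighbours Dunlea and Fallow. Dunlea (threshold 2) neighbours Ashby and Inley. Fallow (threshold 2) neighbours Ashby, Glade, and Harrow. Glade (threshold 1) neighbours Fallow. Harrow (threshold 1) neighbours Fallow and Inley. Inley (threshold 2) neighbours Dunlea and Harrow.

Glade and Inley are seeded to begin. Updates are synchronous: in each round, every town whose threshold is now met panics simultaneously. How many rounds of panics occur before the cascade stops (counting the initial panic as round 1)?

3

Round 1 — Glade, Inley panic (initial).
Round 2 — checking thresholds:
  Dunlea: 1 of 2 neighbours < 2, not yet.
  Fallow: 1 of 3 neighbours < 2, not yet.
  Harrow: 1 of 2 neighbours ≥ 1, panics.
Round 3 — checking thresholds:
  Dunlea: 1 of 2 neighbours < 2, not yet.
  Fallow: 2 of 3 neighbours ≥ 2, panics.
Round 4 — no new panics; cascade stops.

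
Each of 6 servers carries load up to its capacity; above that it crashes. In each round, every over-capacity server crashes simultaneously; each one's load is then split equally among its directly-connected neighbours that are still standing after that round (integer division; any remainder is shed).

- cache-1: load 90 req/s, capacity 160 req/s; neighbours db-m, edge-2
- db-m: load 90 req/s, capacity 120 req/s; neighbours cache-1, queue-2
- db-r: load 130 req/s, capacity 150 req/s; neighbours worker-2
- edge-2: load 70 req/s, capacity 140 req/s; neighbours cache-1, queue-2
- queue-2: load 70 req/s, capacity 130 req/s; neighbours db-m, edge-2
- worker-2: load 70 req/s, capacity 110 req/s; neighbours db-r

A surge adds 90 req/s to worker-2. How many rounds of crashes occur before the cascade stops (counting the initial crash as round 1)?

2

Round 1 — worker-2 at 160 > 110. worker-2 crashes.
  worker-2 sheds 160 req/s to db-r: 160 each.
    db-r: 130+160 = 290 > 150
Round 2 — db-r crashes.
  db-r sheds 290 req/s: no online neighbours, lost.
No further crashes.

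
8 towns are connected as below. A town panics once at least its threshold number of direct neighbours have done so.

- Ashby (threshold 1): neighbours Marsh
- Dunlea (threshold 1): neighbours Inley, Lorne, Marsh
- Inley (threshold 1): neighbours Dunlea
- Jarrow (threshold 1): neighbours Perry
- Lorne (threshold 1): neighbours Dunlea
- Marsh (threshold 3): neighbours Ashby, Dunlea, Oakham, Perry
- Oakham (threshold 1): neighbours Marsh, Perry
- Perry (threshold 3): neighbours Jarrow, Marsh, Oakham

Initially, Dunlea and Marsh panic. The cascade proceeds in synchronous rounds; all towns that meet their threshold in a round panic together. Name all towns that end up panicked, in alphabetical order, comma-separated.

Ashby, Dunlea, Inley, Lorne, Marsh, Oakham

Round 1 — Dunlea, Marsh panic (initial).
Round 2 — checking thresholds:
  Ashby: 1 of 1 neighbours ≥ 1, panics.
  Inley: 1 of 1 neighbours ≥ 1, panics.
  Lorne: 1 of 1 neighbours ≥ 1, panics.
  Oakham: 1 of 2 neighbours ≥ 1, panics.
  Perry: 1 of 3 neighbours < 3, not yet.
Round 3 — no new panics; cascade stops.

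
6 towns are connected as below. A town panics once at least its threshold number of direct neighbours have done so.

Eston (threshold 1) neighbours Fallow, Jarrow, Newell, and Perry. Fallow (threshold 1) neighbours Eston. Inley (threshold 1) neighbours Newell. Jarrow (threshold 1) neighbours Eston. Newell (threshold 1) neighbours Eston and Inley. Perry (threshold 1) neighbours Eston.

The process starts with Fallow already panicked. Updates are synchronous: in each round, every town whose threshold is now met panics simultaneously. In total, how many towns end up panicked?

Round 1 — Fallow panics (initial).
Round 2 — checking thresholds:
  Eston: 1 of 4 neighbours ≥ 1, panics.
Round 3 — checking thresholds:
  Jarrow: 1 of 1 neighbours ≥ 1, panics.
  Newell: 1 of 2 neighbours ≥ 1, panics.
  Perry: 1 of 1 neighbours ≥ 1, panics.
Round 4 — checking thresholds:
  Inley: 1 of 1 neighbours ≥ 1, panics.
Round 5 — no new panics; cascade stops.

6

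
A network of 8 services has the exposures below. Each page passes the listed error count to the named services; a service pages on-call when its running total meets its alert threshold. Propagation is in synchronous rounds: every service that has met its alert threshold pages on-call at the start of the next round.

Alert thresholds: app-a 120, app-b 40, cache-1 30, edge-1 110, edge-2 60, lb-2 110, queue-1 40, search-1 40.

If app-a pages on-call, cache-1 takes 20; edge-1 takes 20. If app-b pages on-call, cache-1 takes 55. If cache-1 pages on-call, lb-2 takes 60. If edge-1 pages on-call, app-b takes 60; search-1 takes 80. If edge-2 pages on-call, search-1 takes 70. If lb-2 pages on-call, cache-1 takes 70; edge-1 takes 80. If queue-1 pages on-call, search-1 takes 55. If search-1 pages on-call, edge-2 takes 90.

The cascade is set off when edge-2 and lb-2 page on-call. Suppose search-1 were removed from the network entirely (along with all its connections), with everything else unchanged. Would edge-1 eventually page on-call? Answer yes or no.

With search-1 removed:
Round 1 — edge-2, lb-2 page on-call (initial).
  cache-1: +70 → 70 ≥ 30
  edge-1: +80 → 80 < 110
Round 2 — cache-1 pages on-call.
No further pages.

no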